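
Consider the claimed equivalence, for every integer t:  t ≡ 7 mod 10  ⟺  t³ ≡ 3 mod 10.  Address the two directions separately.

[⇒] Suppose t ≡ 7 mod 10. Write t = 10j + 7. Then (10j + 7)³ = 1000j³ + 2100j² + 1470j + 343 = 10(100j³ + 210j² + 147j + 34) + 3, so t³ ≡ 3 (mod 10).

[⇐] Conversely, suppose t³ ≡ 3 (mod 10). The only residue r in {0, …, 9} with r³ ≡ 3 (mod 10) is r = 7, so t ≡ 7 (mod 10).

Both directions hold; the statement is true.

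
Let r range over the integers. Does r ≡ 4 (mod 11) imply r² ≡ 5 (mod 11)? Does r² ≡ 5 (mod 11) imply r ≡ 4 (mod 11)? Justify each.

(⇒) holds; (⇐) fails.

[⇒] Suppose r ≡ 4 (mod 11). Write r = 11j + 4. Then (11j + 4)² = 121j² + 88j + 16 = 11(11j² + 8j + 1) + 5, so r² ≡ 5 (mod 11).

[⇐] This fails: take r = 7. Then 7² = 49 ≡ 5 (mod 11), yet 7 ≡ 7 (mod 11), not 4.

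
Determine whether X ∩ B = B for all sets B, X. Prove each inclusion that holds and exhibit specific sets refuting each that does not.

Forward inclusion. Let x ∈ X ∩ B. Then x ∈ B ∩ X, from which x ∈ B.

Reverse inclusion. This inclusion fails. Take B = {1}, X = ∅; then 1 ∈ B but 1 ∉ X ∩ B.

The sets are not equal: only the forward inclusion holds.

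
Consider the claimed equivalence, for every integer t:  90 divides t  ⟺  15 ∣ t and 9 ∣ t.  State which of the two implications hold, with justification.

Forward direction. If 90 ∣ t, write t = 90q. Since 90 = 6·15, t = 15·(6q), so 15 ∣ t; and since 90 = 10·9, t = 9·(10q), so 9 ∣ t.

Converse. This fails: take t = 45. Both 15 ∣ 45 and 9 ∣ 45, yet 45 is not a multiple of 90 (since 45 = 0·90 + 45), so 90 ∤ 45.

Only the forward direction holds.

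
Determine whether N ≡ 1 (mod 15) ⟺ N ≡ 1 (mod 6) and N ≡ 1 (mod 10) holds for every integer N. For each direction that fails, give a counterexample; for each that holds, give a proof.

Forward direction. This fails: N = 16 gives 16 ≡ 1 (mod 15) but 16 ≡ 4 (mod 6), so the conjunction on the right does not hold.

Converse. If N ≡ 1 (mod 6) and N ≡ 1 (mod 10), then by the Chinese remainder theorem N ≡ 1 (mod 30). Since 1 ≡ 1 (mod 15) and 15 ∣ 30, we get N ≡ 1 (mod 15).

(⇒) fails; (⇐) holds.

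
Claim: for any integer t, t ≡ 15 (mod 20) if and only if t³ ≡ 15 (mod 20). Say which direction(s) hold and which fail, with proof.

Both directions hold; the statement is true.

Forward direction. Suppose t ≡ 15 (mod 20). Write t = 20j + 15. Then (20j + 15)³ = 8000j³ + 18000j² + 13500j + 3375 = 20(400j³ + 900j² + 675j + 168) + 15, so t³ ≡ 15 (mod 20).

Converse. Suppose t³ ≡ 15 (mod 20). The only residue r in {0, …, 19} with r³ ≡ 15 (mod 20) is r = 15, so t ≡ 15 (mod 20).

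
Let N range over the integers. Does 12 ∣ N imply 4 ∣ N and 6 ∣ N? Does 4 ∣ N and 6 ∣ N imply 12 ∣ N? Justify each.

(→) If 12 ∣ N, write N = 12q. Since 12 = 3·4, N = 4·(3q), so 4 ∣ N; and since 12 = 2·6, N = 6·(2q), so 6 ∣ N.

(←) Suppose 4 ∣ N and 6 ∣ N. Any common multiple of 4 and 6 is a multiple of their lcm; here lcm(4, 6) = 4·6/gcd(4, 6) = 24/2 = 12, so 12 ∣ N.

The biconditional holds.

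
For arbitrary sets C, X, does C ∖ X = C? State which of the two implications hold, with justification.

(⟹) Let x ∈ C ∖ X. Then x ∈ C and x ∉ X, from which x ∈ C.

(⟸) This inclusion fails. Take C = {1}, X = {1}; then 1 ∈ C but 1 ∉ C ∖ X.

The sets are not equal: only the forward inclusion holds.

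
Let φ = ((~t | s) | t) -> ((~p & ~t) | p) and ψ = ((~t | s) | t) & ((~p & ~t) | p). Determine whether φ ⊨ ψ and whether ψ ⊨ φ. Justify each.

Both implications hold.

(→) Assume the antecedent. If p is true, the consequent reduces to true regardless of the other variables. If p is false, the antecedent forces (p = F, t = F, s = F) or (p = F, t = F, s = T), and the consequent holds there. Either way the consequent holds.

(←) Assume the antecedent. If p is true, the consequent reduces to true regardless of the other variables. If p is false, the antecedent forces (p = F, t = F, s = F) or (p = F, t = F, s = T), and the consequent holds there. Either way the consequent holds.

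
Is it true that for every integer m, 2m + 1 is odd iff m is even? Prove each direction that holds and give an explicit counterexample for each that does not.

Forward direction. This fails: take m = 7. Then 2m + 1 = 15, which is odd, yet m = 7 is odd, not even.

Converse. Suppose m is even. Since 2 is even, 2m is even for every m, so 2m + 1 has the same parity as 1, which is odd. Hence 2m + 1 is odd.

Only the converse holds.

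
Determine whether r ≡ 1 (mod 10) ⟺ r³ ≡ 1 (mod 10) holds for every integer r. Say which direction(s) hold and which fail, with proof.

Both directions hold.

[⇐] Suppose r³ ≡ 1 (mod 10). The only residue r in {0, …, 9} with r³ ≡ 1 (mod 10) is r = 1, so r ≡ 1 (mod 10).

[⇒] Suppose r ≡ 1 (mod 10). Write r = 10j + 1. Then (10j + 1)³ = 1000j³ + 300j² + 30j + 1 = 10(100j³ + 30j² + 3j) + 1, so r³ ≡ 1 (mod 10).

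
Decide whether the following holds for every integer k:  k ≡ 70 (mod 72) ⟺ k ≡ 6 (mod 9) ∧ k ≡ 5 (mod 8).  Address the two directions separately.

Forward direction. This fails: k = 70 gives 70 ≡ 70 (mod 72) but 70 ≡ 7 (mod 9), so the conjunction on the right does not hold.

Converse. This fails: k = 69 satisfies both congruences on the right (69 ≡ 6 mod 9 and 69 ≡ 5 mod 8) yet 69 ≡ 69 (mod 72), not 70.

Both directions fail.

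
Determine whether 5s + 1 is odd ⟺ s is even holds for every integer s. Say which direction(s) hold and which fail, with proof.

Converse. Suppose s is even; write s = 2j. Then 5s + 1 = 5·(2j) + 1 = 2·5j + 1, which is odd.

Forward direction. Suppose 5s + 1 is odd. Since 5 is odd, 5s and s have the same parity, so 5s + 1 ≡ s + 1 (mod 2). As 1 is odd, 5s + 1 is odd exactly when s is even. Thus s is even.

Both directions hold.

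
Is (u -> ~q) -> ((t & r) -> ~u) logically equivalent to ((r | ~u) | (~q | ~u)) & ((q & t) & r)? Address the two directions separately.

Only the reverse direction holds.

(←) Assume the antecedent. If t is true, the antecedent forces (t = T, u = F, r = T, q = T) or (t = T, u = T, r = T, q = T), and (u -> ~q) -> ((t & r) -> ~u) holds there. If t is false, the antecedent cannot hold. Either way (u -> ~q) -> ((t & r) -> ~u) holds.

(→) This fails. Under t = F, u = F, r = F, q = F, the left side is true but the right side is false.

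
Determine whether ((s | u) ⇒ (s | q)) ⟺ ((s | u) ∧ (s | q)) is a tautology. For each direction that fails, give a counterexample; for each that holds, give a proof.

Forward direction. This fails. Under s = F, u = F, q = F, the left side is true but the right side is false.

Converse. Assume the antecedent. If s is true, (s | u) ⇒ (s | q) reduces to true regardless of the other variables. If s is false, the antecedent forces (s = F, u = T, q = T), and (s | u) ⇒ (s | q) holds there. Either way (s | u) ⇒ (s | q) holds.

Not equivalent: only (⇐) holds.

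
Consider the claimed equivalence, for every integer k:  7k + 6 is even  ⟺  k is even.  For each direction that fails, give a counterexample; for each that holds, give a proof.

Equivalent; both directions hold.

[⇒] Suppose 7k + 6 is even. Since 7 is odd, 7k and k have the same parity, so 7k + 6 ≡ k + 6 (mod 2). As 6 is even, 7k + 6 is even exactly when k is even. Thus k is even.

[⇐] Conversely, suppose k is even; write k = 2j. Then 7k + 6 = 7·(2j) + 6 = 2·7j + 6, which is even.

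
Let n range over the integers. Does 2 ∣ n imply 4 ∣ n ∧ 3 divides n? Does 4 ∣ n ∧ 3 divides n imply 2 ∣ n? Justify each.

[⇐] Suppose 4 ∣ n and 3 ∣ n. Any common multiple of 4 and 3 is a multiple of their lcm; here gcd(4, 3) = 1, so lcm(4, 3) = 4·3 = 12, so 12 ∣ n. Since 2 ∣ 12, it follows that 2 ∣ n.

[⇒] This fails: take n = 2. Certainly 2 ∣ 2, but 4 ∤ 2.

(⇒) fails; (⇐) holds.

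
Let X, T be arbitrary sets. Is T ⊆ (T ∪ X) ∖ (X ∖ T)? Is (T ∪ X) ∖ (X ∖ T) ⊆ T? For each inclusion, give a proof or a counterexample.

Forward inclusion. Let x ∈ T. Then either x ∈ T and x ∉ X; or x ∈ X ∩ T. In each case x ∈ (T ∪ X) ∖ (X ∖ T), so T ⊆ (T ∪ X) ∖ (X ∖ T).

Reverse inclusion. Let x ∈ (T ∪ X) ∖ (X ∖ T). Then either x ∈ T and x ∉ X; or x ∈ X ∩ T. In each case x ∈ T, so (T ∪ X) ∖ (X ∖ T) ⊆ T.

Both inclusions hold; the sets are equal.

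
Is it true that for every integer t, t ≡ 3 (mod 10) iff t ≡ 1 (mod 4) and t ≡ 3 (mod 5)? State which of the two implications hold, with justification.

(→) This fails: t = 3 gives 3 ≡ 3 (mod 10) but 3 ≡ 3 (mod 4), so the conjunction on the right does not hold.

(←) Conversely, if t ≡ 1 (mod 4) and t ≡ 3 (mod 5), then by the Chinese remainder theorem t ≡ 13 (mod 20). Since 13 ≡ 3 (mod 10) and 10 ∣ 20, we get t ≡ 3 (mod 10).

The forward direction fails; the converse holds.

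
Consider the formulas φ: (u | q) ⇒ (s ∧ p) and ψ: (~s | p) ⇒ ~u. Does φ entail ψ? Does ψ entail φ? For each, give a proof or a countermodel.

Forward direction. This fails. Under p = T, u = T, s = T, q = F, the left side is true but the right side is false.

Converse. This fails. Under p = F, u = T, s = T, q = F, the left side is false but the right side is true.

Neither direction holds.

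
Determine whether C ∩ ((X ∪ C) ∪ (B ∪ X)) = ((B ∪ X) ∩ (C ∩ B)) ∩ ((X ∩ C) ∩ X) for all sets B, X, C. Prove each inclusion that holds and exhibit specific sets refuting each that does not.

(⟹) This inclusion fails. Take B = ∅, X = ∅, C = {1}; then 1 ∈ C ∩ ((X ∪ C) ∪ (B ∪ X)) but 1 ∉ ((B ∪ X) ∩ (C ∩ B)) ∩ ((X ∩ C) ∩ X).

(⟸) Let x ∈ ((B ∪ X) ∩ (C ∩ B)) ∩ ((X ∩ C) ∩ X). Then x ∈ B ∩ X ∩ C, from which x ∈ C ∩ ((X ∪ C) ∪ (B ∪ X)).

Only the reverse inclusion holds.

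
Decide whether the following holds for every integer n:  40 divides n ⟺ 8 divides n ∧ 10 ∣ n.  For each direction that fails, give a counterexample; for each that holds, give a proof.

Both implications hold.

[⇒] If 40 ∣ n, write n = 40q. Since 40 = 5·8, n = 8·(5q), so 8 ∣ n; and since 40 = 4·10, n = 10·(4q), so 10 ∣ n.

[⇐] Suppose 8 ∣ n and 10 ∣ n. Any common multiple of 8 and 10 is a multiple of their lcm; here lcm(8, 10) = 8·10/gcd(8, 10) = 80/2 = 40, so 40 ∣ n.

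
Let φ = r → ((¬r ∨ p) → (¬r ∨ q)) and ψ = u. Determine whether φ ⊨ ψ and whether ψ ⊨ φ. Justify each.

(→) This fails. Under q = F, u = F, p = F, r = F, the left side is true but the right side is false.

(←) This fails. Under q = F, u = T, p = T, r = T, the left side is false but the right side is true.

Both directions fail.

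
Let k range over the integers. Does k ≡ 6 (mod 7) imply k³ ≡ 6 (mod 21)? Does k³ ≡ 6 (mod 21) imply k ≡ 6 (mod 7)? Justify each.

[⇒] This fails: take k = 13. Then 13 ≡ 6 (mod 7), but 13³ = 2197 ≡ 13 (mod 21), not 6.

[⇐] This fails: take k = 3. Then 3³ = 27 ≡ 6 (mod 21), yet 3 ≡ 3 (mod 7), not 6.

Both directions fail.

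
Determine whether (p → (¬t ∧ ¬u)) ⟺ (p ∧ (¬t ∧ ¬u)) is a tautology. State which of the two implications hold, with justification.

(←) Assume the antecedent. If t is true, the antecedent cannot hold. If t is false, the antecedent forces (t = F, p = T, u = F), and p → (¬t ∧ ¬u) holds there. Either way p → (¬t ∧ ¬u) holds.

(→) This fails. Under t = F, p = F, u = F, the left side is true but the right side is false.

The forward direction fails; the converse holds.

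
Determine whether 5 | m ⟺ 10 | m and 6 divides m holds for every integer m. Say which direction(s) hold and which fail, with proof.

The forward direction fails; the converse holds.

Converse. Suppose 10 ∣ m and 6 ∣ m. Any common multiple of 10 and 6 is a multiple of their lcm; here lcm(10, 6) = 10·6/gcd(10, 6) = 60/2 = 30, so 30 ∣ m. Since 5 ∣ 30, it follows that 5 ∣ m.

Forward direction. This fails: take m = 5. Certainly 5 ∣ 5, but 10 ∤ 5.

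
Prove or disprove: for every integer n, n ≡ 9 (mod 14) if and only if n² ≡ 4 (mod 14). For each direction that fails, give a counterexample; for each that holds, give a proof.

(⇒) This fails: take n = 9. Then 9 ≡ 9 (mod 14), but 9² = 81 ≡ 11 (mod 14), not 4.

(⇐) This fails: take n = 2. Then 2² = 4 ≡ 4 (mod 14), yet 2 ≡ 2 (mod 14), not 9.

(⇒) fails and (⇐) fails.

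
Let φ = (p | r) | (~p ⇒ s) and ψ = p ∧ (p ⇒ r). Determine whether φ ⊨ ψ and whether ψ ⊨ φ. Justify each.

(⟹) This fails. Under r = T, s = F, p = F, the left side is true but the right side is false.

(⟸) Assume the antecedent. If r is true, (p | r) | (~p ⇒ s) reduces to true regardless of the other variables. If r is false, the antecedent cannot hold. Either way (p | r) | (~p ⇒ s) holds.

Not equivalent: only (⇐) holds.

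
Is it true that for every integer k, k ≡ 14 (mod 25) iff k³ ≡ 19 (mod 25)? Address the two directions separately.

(⇒) Suppose k ≡ 14 (mod 25). Write k = 25j + 14. Then (25j + 14)³ = 15625j³ + 26250j² + 14700j + 2744 = 25(625j³ + 1050j² + 588j + 109) + 19, so k³ ≡ 19 (mod 25).

(⇐) Conversely, suppose k³ ≡ 19 (mod 25). The only residue r in {0, …, 24} with r³ ≡ 19 (mod 25) is r = 14, so k ≡ 14 (mod 25).

Equivalent; both directions hold.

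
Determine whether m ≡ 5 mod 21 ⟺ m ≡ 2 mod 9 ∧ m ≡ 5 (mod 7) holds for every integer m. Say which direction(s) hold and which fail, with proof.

Only the converse holds.

(⟹) This fails: m = 26 gives 26 ≡ 5 (mod 21) but 26 ≡ 8 (mod 9), so the conjunction on the right does not hold.

(⟸) Conversely, if m ≡ 2 (mod 9) and m ≡ 5 (mod 7), then by the Chinese remainder theorem m ≡ 47 (mod 63). Since 47 ≡ 5 (mod 21) and 21 ∣ 63, we get m ≡ 5 (mod 21).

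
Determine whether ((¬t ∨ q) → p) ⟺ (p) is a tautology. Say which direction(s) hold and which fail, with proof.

(←) Assume the antecedent. If t is true, the antecedent forces (t = T, q = F, p = T) or (t = T, q = T, p = T), and (¬t ∨ q) → p holds there. If t is false, the antecedent forces (t = F, q = F, p = T) or (t = F, q = T, p = T), and (¬t ∨ q) → p holds there. Either way (¬t ∨ q) → p holds.

(→) This fails. Under t = T, q = F, p = F, the left side is true but the right side is false.

(⇒) fails; (⇐) holds.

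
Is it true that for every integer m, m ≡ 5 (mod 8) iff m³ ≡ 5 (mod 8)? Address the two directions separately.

(→) Suppose m ≡ 5 (mod 8). Write m = 8j + 5. Then (8j + 5)³ = 512j³ + 960j² + 600j + 125 = 8(64j³ + 120j² + 75j + 15) + 5, so m³ ≡ 5 (mod 8).

(←) Conversely, suppose m³ ≡ 5 (mod 8). The only residue r in {0, …, 7} with r³ ≡ 5 (mod 8) is r = 5, so m ≡ 5 (mod 8).

Both directions hold.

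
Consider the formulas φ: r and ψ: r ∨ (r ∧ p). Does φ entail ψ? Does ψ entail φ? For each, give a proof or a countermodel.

Both implications hold.

(⇒) Assume the antecedent. If p is true, the antecedent forces (p = T, r = T), and r ∨ (r ∧ p) holds there. If p is false, the antecedent forces (p = F, r = T), and r ∨ (r ∧ p) holds there. Either way r ∨ (r ∧ p) holds.

(⇐) Assume the antecedent. If p is true, the antecedent forces (p = T, r = T), and r holds there. If p is false, the antecedent forces (p = F, r = T), and r holds there. Either way r holds.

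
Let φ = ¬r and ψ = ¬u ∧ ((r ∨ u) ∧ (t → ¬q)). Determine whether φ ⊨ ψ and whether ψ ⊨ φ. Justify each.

[⇒] This fails. Under r = F, u = F, t = F, q = F, the left side is true but the right side is false.

[⇐] This fails. Under r = T, u = F, t = F, q = F, the left side is false but the right side is true.

Both directions fail.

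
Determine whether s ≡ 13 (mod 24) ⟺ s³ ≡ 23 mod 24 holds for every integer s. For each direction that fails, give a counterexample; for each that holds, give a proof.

(→) This fails: take s = 13. Then 13 ≡ 13 (mod 24), but 13³ = 2197 ≡ 13 (mod 24), not 23.

(←) This fails: take s = 23. Then 23³ = 12167 ≡ 23 (mod 24), yet 23 ≡ 23 (mod 24), not 13.

Neither direction holds.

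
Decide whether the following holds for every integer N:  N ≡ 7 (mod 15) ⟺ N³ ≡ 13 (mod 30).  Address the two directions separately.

[⇒] This fails: take N = 22. Then 22 ≡ 7 (mod 15), but 22³ = 10648 ≡ 28 (mod 30), not 13.

[⇐] Conversely, the residues r modulo 30 with r³ ≡ 13 (mod 30) are exactly {7}, and each is ≡ 7 (mod 15).

The forward direction fails; the converse holds.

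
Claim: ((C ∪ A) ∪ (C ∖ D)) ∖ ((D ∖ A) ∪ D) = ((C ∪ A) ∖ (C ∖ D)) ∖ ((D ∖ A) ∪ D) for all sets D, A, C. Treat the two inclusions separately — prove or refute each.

(⊆) This inclusion fails. Take D = ∅, A = ∅, C = {1}; then 1 ∈ ((C ∪ A) ∪ (C ∖ D)) ∖ ((D ∖ A) ∪ D) but 1 ∉ ((C ∪ A) ∖ (C ∖ D)) ∖ ((D ∖ A) ∪ D).

(⊇) Let x ∈ ((C ∪ A) ∖ (C ∖ D)) ∖ ((D ∖ A) ∪ D). Then x ∈ A and x ∉ D, C, from which x ∈ ((C ∪ A) ∪ (C ∖ D)) ∖ ((D ∖ A) ∪ D).

The sets are not equal: only the reverse inclusion holds.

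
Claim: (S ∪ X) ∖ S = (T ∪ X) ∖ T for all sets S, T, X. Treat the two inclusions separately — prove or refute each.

Neither inclusion holds.

(⟹) This inclusion fails. Take S = ∅, T = {1}, X = {1}; then 1 ∈ (S ∪ X) ∖ S but 1 ∉ (T ∪ X) ∖ T.

(⟸) This inclusion fails. Take S = {1}, T = ∅, X = {1}; then 1 ∈ (T ∪ X) ∖ T but 1 ∉ (S ∪ X) ∖ S.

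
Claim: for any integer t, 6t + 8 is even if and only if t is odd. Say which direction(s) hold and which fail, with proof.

(⇒) fails; (⇐) holds.

Forward direction. This fails: take t = 2. Then 6t + 8 = 20, which is even, yet t = 2 is even, not odd.

Converse. Suppose t is odd. Since 6 is even, 6t is even for every t, so 6t + 8 has the same parity as 8, which is even. Hence 6t + 8 is even.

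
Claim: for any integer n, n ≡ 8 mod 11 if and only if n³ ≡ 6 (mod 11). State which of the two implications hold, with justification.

Both directions hold; the statement is true.

[⇒] Suppose n ≡ 8 mod 11. Write n = 11j + 8. Then (11j + 8)³ = 1331j³ + 2904j² + 2112j + 512 = 11(121j³ + 264j² + 192j + 46) + 6, so n³ ≡ 6 (mod 11).

[⇐] For the converse, argue contrapositively. If n ≢ 8 (mod 11), then n is congruent to one of 0, 1, 2, 3, 4, 5, 6, 7, 9, 10 modulo 11, and these give n³ ≡ 0, 1, 8, 5, 9, 4, 7, 2, 3, 10 respectively — never 6.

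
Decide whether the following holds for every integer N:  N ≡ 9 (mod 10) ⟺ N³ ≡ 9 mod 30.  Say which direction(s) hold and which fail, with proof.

(⟸) The residues r modulo 30 with r³ ≡ 9 (mod 30) are exactly {9}, and each is ≡ 9 (mod 10).

(⟹) This fails: take N = 19. Then 19 ≡ 9 (mod 10), but 19³ = 6859 ≡ 19 (mod 30), not 9.

(⇒) fails; (⇐) holds.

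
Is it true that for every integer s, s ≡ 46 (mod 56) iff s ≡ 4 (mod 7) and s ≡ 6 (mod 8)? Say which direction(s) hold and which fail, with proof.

Both directions hold.

(⇒) Suppose s ≡ 46 (mod 56); write s = 56j + 46. Since 7 ∣ 56, reducing mod 7 gives s ≡ 46 ≡ 4 (mod 7); since 8 ∣ 56, reducing mod 8 gives s ≡ 46 ≡ 6 (mod 8).

(⇐) Conversely, if s ≡ 4 (mod 7) and s ≡ 6 (mod 8), then by the Chinese remainder theorem s ≡ 46 (mod 56). This is exactly s ≡ 46 (mod 56).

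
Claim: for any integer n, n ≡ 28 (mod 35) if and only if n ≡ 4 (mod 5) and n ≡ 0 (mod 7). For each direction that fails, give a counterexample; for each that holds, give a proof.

Neither direction holds.

[⇒] This fails: n = 28 gives 28 ≡ 28 (mod 35) but 28 ≡ 3 (mod 5), so the conjunction on the right does not hold.

[⇐] This fails: n = 14 satisfies both congruences on the right (14 ≡ 4 mod 5 and 14 ≡ 0 mod 7) yet 14 ≡ 14 (mod 35), not 28.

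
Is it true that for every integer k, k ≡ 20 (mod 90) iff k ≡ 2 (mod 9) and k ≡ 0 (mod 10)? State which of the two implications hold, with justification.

Both implications hold.

(⇒) Suppose k ≡ 20 (mod 90); write k = 90j + 20. Since 9 ∣ 90, reducing mod 9 gives k ≡ 20 ≡ 2 (mod 9); since 10 ∣ 90, reducing mod 10 gives k ≡ 20 ≡ 0 (mod 10).

(⇐) Conversely, if k ≡ 2 (mod 9) and k ≡ 0 (mod 10), then by the Chinese remainder theorem k ≡ 20 (mod 90). This is exactly k ≡ 20 (mod 90).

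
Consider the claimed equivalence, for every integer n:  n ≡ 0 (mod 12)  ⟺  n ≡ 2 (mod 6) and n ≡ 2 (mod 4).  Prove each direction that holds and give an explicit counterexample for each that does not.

[⇒] This fails: n = 0 gives 0 ≡ 0 (mod 12) but 0 ≡ 0 (mod 6), so the conjunction on the right does not hold.

[⇐] This fails: n = 2 satisfies both congruences on the right (2 ≡ 2 mod 6 and 2 ≡ 2 mod 4) yet 2 ≡ 2 (mod 12), not 0.

Both directions fail.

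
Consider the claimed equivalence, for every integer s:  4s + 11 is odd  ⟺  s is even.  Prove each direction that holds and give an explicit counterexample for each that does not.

Only the reverse direction holds.

[⇒] This fails: take s = 1. Then 4s + 11 = 15, which is odd, yet s = 1 is odd, not even.

[⇐] Suppose s is even. Since 4 is even, 4s is even for every s, so 4s + 11 has the same parity as 11, which is odd. Hence 4s + 11 is odd.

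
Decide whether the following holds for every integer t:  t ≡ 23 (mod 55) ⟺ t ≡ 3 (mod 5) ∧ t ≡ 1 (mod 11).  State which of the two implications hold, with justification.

Equivalent; both directions hold.

Forward direction. Suppose t ≡ 23 (mod 55); write t = 55j + 23. Since 5 ∣ 55, reducing mod 5 gives t ≡ 23 ≡ 3 (mod 5); since 11 ∣ 55, reducing mod 11 gives t ≡ 23 ≡ 1 (mod 11).

Converse. If t ≡ 3 (mod 5) and t ≡ 1 (mod 11), then by the Chinese remainder theorem t ≡ 23 (mod 55). This is exactly t ≡ 23 (mod 55).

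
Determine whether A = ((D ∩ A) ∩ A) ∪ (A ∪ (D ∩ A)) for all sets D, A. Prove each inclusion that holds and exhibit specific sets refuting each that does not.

The two sets are equal.

(⟸) Let x ∈ ((D ∩ A) ∩ A) ∪ (A ∪ (D ∩ A)). Then either x ∈ A and x ∉ D; or x ∈ D ∩ A. In each case x ∈ A, so ((D ∩ A) ∩ A) ∪ (A ∪ (D ∩ A)) ⊆ A.

(⟹) Let x ∈ A. Then either x ∈ A and x ∉ D; or x ∈ D ∩ A. In each case x ∈ ((D ∩ A) ∩ A) ∪ (A ∪ (D ∩ A)), so A ⊆ ((D ∩ A) ∩ A) ∪ (A ∪ (D ∩ A)).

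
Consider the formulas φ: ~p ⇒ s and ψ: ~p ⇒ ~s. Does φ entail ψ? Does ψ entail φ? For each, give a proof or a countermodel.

(⇒) This fails. Under s = T, p = F, the left side is true but the right side is false.

(⇐) This fails. Under s = F, p = F, the left side is false but the right side is true.

(⇒) fails and (⇐) fails.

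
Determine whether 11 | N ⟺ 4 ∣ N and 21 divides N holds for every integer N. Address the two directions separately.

Forward direction. This fails: take N = 11. Certainly 11 ∣ 11, but 4 ∤ 11.

Converse. This fails: take N = 84. Both 4 ∣ 84 and 21 ∣ 84, yet 84 is not a multiple of 11 (since 84 = 7·11 + 7), so 11 ∤ 84.

Neither implication holds.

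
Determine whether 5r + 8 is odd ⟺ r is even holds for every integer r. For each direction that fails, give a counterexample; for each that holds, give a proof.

(⇒) fails and (⇐) fails.

Forward direction. This fails: r = 3 gives 5r + 8 = 23, which is odd, but 3 is odd, not even.

Converse. This also fails: r = 2 is even, but 5r + 8 = 18 is even, not odd.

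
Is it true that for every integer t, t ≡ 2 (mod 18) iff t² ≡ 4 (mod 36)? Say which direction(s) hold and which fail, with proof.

(⟹) Suppose t ≡ 2 (mod 18). Working modulo 36, t ∈ {2, 20}; for each such r, r² ≡ 4 (mod 36).

(⟸) This fails: take t = 16. Then 16² = 256 ≡ 4 (mod 36), yet 16 ≡ 16 (mod 18), not 2.

Not equivalent: only (⇒) holds.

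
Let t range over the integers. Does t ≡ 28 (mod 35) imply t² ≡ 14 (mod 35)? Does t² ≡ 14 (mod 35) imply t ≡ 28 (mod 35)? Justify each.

Only the forward implication holds.

Converse. This fails: take t = 7. Then 7² = 49 ≡ 14 (mod 35), yet 7 ≡ 7 (mod 35), not 28.

Forward direction. Suppose t ≡ 28 (mod 35). Write t = 35j + 28. Then (35j + 28)² = 1225j² + 1960j + 784 = 35(35j² + 56j + 22) + 14, so t² ≡ 14 (mod 35).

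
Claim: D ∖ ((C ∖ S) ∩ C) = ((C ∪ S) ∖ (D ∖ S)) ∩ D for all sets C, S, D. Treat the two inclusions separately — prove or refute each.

(⊆) fails; (⊇) holds.

(⊆) This inclusion fails. Take C = ∅, S = ∅, D = {1}; then 1 ∈ D ∖ ((C ∖ S) ∩ C) but 1 ∉ ((C ∪ S) ∖ (D ∖ S)) ∩ D.

(⊇) Let x ∈ ((C ∪ S) ∖ (D ∖ S)) ∩ D. Then either x ∈ S ∩ D and x ∉ C; or x ∈ C ∩ S ∩ D. In each case x ∈ D ∖ ((C ∖ S) ∩ C), so ((C ∪ S) ∖ (D ∖ S)) ∩ D ⊆ D ∖ ((C ∖ S) ∩ C).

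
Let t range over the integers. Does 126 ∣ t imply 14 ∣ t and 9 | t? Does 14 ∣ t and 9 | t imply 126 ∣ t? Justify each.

(⇒) If 126 ∣ t, write t = 126q. Since 126 = 9·14, t = 14·(9q), so 14 ∣ t; and since 126 = 14·9, t = 9·(14q), so 9 ∣ t.

(⇐) Suppose 14 ∣ t and 9 ∣ t. Any common multiple of 14 and 9 is a multiple of their lcm; here gcd(14, 9) = 1, so lcm(14, 9) = 14·9 = 126, so 126 ∣ t.

Equivalent; both directions hold.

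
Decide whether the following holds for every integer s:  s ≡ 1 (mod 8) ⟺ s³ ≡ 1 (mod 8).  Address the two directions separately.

(←) For the converse, argue contrapositively. If s ≢ 1 (mod 8), then s is congruent to one of 0, 2, 3, 4, 5, 6, 7 modulo 8, and these give s³ ≡ 0, 0, 3, 0, 5, 0, 7 respectively — never 1.

(→) Suppose s ≡ 1 (mod 8). Write s = 8j + 1. Then (8j + 1)³ = 512j³ + 192j² + 24j + 1 = 8(64j³ + 24j² + 3j) + 1, so s³ ≡ 1 (mod 8).

Both directions hold.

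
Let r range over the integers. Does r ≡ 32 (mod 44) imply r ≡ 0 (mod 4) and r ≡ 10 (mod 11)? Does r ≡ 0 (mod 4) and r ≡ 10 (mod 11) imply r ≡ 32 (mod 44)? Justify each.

Converse. If r ≡ 0 (mod 4) and r ≡ 10 (mod 11), then by the Chinese remainder theorem r ≡ 32 (mod 44). This is exactly r ≡ 32 (mod 44).

Forward direction. Suppose r ≡ 32 (mod 44); write r = 44j + 32. Since 4 ∣ 44, reducing mod 4 gives r ≡ 32 ≡ 0 (mod 4); since 11 ∣ 44, reducing mod 11 gives r ≡ 32 ≡ 10 (mod 11).

Both implications hold.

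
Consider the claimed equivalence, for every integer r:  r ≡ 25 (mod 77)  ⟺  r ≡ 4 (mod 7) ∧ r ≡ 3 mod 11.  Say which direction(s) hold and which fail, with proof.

Both directions hold; the statement is true.

(⇒) Suppose r ≡ 25 (mod 77); write r = 77j + 25. Since 7 ∣ 77, reducing mod 7 gives r ≡ 25 ≡ 4 (mod 7); since 11 ∣ 77, reducing mod 11 gives r ≡ 25 ≡ 3 (mod 11).

(⇐) Conversely, if r ≡ 4 (mod 7) and r ≡ 3 (mod 11), then by the Chinese remainder theorem r ≡ 25 (mod 77). This is exactly r ≡ 25 (mod 77).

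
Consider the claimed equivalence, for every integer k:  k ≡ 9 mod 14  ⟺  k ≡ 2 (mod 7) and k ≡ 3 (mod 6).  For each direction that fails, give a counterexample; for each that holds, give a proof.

[⇒] This fails: k = 37 gives 37 ≡ 9 (mod 14) but 37 ≡ 1 (mod 6), so the conjunction on the right does not hold.

[⇐] Conversely, if k ≡ 2 (mod 7) and k ≡ 3 (mod 6), then by the Chinese remainder theorem k ≡ 9 (mod 42). Since 9 ≡ 9 (mod 14) and 14 ∣ 42, we get k ≡ 9 (mod 14).

Only the converse holds.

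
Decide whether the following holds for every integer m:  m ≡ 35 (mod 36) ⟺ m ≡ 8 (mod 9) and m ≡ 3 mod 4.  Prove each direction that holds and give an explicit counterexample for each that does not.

(⇒) Suppose m ≡ 35 (mod 36); write m = 36j + 35. Since 9 ∣ 36, reducing mod 9 gives m ≡ 35 ≡ 8 (mod 9); since 4 ∣ 36, reducing mod 4 gives m ≡ 35 ≡ 3 (mod 4).

(⇐) Conversely, if m ≡ 8 (mod 9) and m ≡ 3 (mod 4), then by the Chinese remainder theorem m ≡ 35 (mod 36). This is exactly m ≡ 35 (mod 36).

Both directions hold.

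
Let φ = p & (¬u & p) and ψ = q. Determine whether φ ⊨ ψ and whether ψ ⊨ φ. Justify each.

(→) This fails. Under q = F, p = T, u = F, the left side is true but the right side is false.

(←) This fails. Under q = T, p = F, u = F, the left side is false but the right side is true.

Both directions fail.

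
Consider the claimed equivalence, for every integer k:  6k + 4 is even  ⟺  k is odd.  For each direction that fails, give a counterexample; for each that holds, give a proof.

(←) Suppose k is odd. Since 6 is even, 6k is even for every k, so 6k + 4 has the same parity as 4, which is even. Hence 6k + 4 is even.

(→) This fails: take k = 2. Then 6k + 4 = 16, which is even, yet k = 2 is even, not odd.

Only the reverse direction holds.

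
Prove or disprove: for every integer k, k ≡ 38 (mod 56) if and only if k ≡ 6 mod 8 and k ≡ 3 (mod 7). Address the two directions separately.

(⟹) Suppose k ≡ 38 (mod 56); write k = 56j + 38. Since 8 ∣ 56, reducing mod 8 gives k ≡ 38 ≡ 6 (mod 8); since 7 ∣ 56, reducing mod 7 gives k ≡ 38 ≡ 3 (mod 7).

(⟸) Conversely, if k ≡ 6 (mod 8) and k ≡ 3 (mod 7), then by the Chinese remainder theorem k ≡ 38 (mod 56). This is exactly k ≡ 38 (mod 56).

Both implications hold.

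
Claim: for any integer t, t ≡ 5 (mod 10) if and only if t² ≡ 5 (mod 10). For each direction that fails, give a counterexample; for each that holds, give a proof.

Both implications hold.

(⟹) Suppose t ≡ 5 (mod 10). Write t = 10j + 5. Then (10j + 5)² = 100j² + 100j + 25 = 10(10j² + 10j + 2) + 5, so t² ≡ 5 (mod 10).

(⟸) Conversely, suppose t² ≡ 5 (mod 10). The only residue r in {0, …, 9} with r² ≡ 5 (mod 10) is r = 5, so t ≡ 5 (mod 10).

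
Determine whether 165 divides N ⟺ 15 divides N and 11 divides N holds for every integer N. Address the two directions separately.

Converse. Suppose 15 ∣ N and 11 ∣ N. Any common multiple of 15 and 11 is a multiple of their lcm; here gcd(15, 11) = 1, so lcm(15, 11) = 15·11 = 165, so 165 ∣ N.

Forward direction. If 165 ∣ N, write N = 165q. Since 165 = 11·15, N = 15·(11q), so 15 ∣ N; and since 165 = 15·11, N = 11·(15q), so 11 ∣ N.

Both directions hold; the statement is true.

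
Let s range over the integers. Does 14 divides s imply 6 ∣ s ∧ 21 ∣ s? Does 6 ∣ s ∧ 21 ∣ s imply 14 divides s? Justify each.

(⇒) This fails: take s = 14. Certainly 14 ∣ 14, but 6 ∤ 14.

(⇐) Suppose 6 ∣ s and 21 ∣ s. Any common multiple of 6 and 21 is a multiple of their lcm; here lcm(6, 21) = 6·21/gcd(6, 21) = 126/3 = 42, so 42 ∣ s. Since 14 ∣ 42, it follows that 14 ∣ s.

Only the reverse direction holds.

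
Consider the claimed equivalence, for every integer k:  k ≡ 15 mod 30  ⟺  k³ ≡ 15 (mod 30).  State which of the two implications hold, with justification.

(←) Suppose k³ ≡ 15 (mod 30). The only residue r in {0, …, 29} with r³ ≡ 15 (mod 30) is r = 15, so k ≡ 15 (mod 30).

(→) Suppose k ≡ 15 mod 30. Write k = 30j + 15. Then (30j + 15)³ = 27000j³ + 40500j² + 20250j + 3375 = 30(900j³ + 1350j² + 675j + 112) + 15, so k³ ≡ 15 (mod 30).

The biconditional holds.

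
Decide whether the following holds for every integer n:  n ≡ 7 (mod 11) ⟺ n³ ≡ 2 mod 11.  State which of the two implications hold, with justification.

(←) For the converse, argue contrapositively. If n ≢ 7 (mod 11), then n is congruent to one of 0, 1, 2, 3, 4, 5, 6, 8, 9, 10 modulo 11, and these give n³ ≡ 0, 1, 8, 5, 9, 4, 7, 6, 3, 10 respectively — never 2.

(→) Suppose n ≡ 7 (mod 11). Write n = 11j + 7. Then (11j + 7)³ = 1331j³ + 2541j² + 1617j + 343 = 11(121j³ + 231j² + 147j + 31) + 2, so n³ ≡ 2 (mod 11).

Both directions hold; the statement is true.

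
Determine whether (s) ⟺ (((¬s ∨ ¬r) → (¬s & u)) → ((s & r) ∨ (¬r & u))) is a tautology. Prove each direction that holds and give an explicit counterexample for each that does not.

(→) Assume the antecedent. If r is true, the antecedent forces (r = T, u = F, s = T) or (r = T, u = T, s = T), and the consequent holds there. If r is false, the consequent reduces to true regardless of the other variables. Either way the consequent holds.

(←) This fails. Under r = F, u = F, s = F, the left side is false but the right side is true.

(⇒) holds; (⇐) fails.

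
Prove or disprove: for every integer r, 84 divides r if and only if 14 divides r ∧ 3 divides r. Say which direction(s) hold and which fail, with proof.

(⇒) holds; (⇐) fails.

Forward direction. If 84 ∣ r, write r = 84q. Since 84 = 6·14, r = 14·(6q), so 14 ∣ r; and since 84 = 28·3, r = 3·(28q), so 3 ∣ r.

Converse. This fails: take r = 42. Both 14 ∣ 42 and 3 ∣ 42, yet 42 is not a multiple of 84 (since 42 = 0·84 + 42), so 84 ∤ 42.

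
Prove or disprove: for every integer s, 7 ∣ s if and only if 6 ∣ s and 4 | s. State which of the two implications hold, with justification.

Neither direction holds.

(⇒) This fails: take s = 7. Certainly 7 ∣ 7, but 6 ∤ 7.

(⇐) This fails: take s = 12. Both 6 ∣ 12 and 4 ∣ 12, yet 12 is not a multiple of 7 (since 12 = 1·7 + 5), so 7 ∤ 12.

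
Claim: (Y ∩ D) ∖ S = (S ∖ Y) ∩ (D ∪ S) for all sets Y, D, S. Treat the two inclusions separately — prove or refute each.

Neither inclusion holds.

(⟹) This inclusion fails. Take Y = {1}, D = {1}, S = ∅; then 1 ∈ (Y ∩ D) ∖ S but 1 ∉ (S ∖ Y) ∩ (D ∪ S).

(⟸) This inclusion fails. Take Y = ∅, D = ∅, S = {1}; then 1 ∈ (S ∖ Y) ∩ (D ∪ S) but 1 ∉ (Y ∩ D) ∖ S.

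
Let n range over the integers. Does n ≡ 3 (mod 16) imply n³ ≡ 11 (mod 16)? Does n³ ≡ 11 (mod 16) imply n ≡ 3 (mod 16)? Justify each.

The biconditional holds.

(→) Suppose n ≡ 3 (mod 16). Write n = 16j + 3. Then (16j + 3)³ = 4096j³ + 2304j² + 432j + 27 = 16(256j³ + 144j² + 27j + 1) + 11, so n³ ≡ 11 (mod 16).

(←) Conversely, suppose n³ ≡ 11 (mod 16). The only residue r in {0, …, 15} with r³ ≡ 11 (mod 16) is r = 3, so n ≡ 3 (mod 16).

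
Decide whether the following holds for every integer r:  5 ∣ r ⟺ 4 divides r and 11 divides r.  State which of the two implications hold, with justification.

[⇒] This fails: take r = 5. Certainly 5 ∣ 5, but 4 ∤ 5.

[⇐] This fails: take r = 44. Both 4 ∣ 44 and 11 ∣ 44, yet 44 is not a multiple of 5 (since 44 = 8·5 + 4), so 5 ∤ 44.

(⇒) fails and (⇐) fails.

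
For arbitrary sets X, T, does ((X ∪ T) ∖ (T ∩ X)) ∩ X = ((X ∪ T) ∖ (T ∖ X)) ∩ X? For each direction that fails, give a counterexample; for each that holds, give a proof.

(⊆) holds; (⊇) fails.

(⟹) Let x ∈ ((X ∪ T) ∖ (T ∩ X)) ∩ X. Then x ∈ X and x ∉ T, from which x ∈ ((X ∪ T) ∖ (T ∖ X)) ∩ X.

(⟸) This inclusion fails. Take X = {1}, T = {1}; then 1 ∈ ((X ∪ T) ∖ (T ∖ X)) ∩ X but 1 ∉ ((X ∪ T) ∖ (T ∩ X)) ∩ X.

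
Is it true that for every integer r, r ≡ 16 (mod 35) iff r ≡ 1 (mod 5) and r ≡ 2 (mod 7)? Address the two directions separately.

Both implications hold.

(←) If r ≡ 1 (mod 5) and r ≡ 2 (mod 7), then by the Chinese remainder theorem r ≡ 16 (mod 35). This is exactly r ≡ 16 (mod 35).

(→) Suppose r ≡ 16 (mod 35); write r = 35j + 16. Since 5 ∣ 35, reducing mod 5 gives r ≡ 16 ≡ 1 (mod 5); since 7 ∣ 35, reducing mod 7 gives r ≡ 16 ≡ 2 (mod 7).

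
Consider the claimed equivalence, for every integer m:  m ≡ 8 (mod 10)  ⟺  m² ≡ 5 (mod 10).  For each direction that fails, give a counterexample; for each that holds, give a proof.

[⇒] This fails: take m = 8. Then 8 ≡ 8 (mod 10), but 8² = 64 ≡ 4 (mod 10), not 5.

[⇐] This fails: take m = 5. Then 5² = 25 ≡ 5 (mod 10), yet 5 ≡ 5 (mod 10), not 8.

Both directions fail.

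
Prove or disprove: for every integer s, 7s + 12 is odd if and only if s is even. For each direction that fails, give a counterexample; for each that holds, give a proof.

(→) This fails: s = 3 gives 7s + 12 = 33, which is odd, but 3 is odd, not even.

(←) This also fails: s = 2 is even, but 7s + 12 = 26 is even, not odd.

(⇒) fails and (⇐) fails.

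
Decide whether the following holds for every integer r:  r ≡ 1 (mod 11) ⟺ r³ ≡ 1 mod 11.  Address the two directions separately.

(⟹) Suppose r ≡ 1 (mod 11). Write r = 11j + 1. Then (11j + 1)³ = 1331j³ + 363j² + 33j + 1 = 11(121j³ + 33j² + 3j) + 1, so r³ ≡ 1 (mod 11).

(⟸) Conversely, suppose r³ ≡ 1 (mod 11). The only residue r in {0, …, 10} with r³ ≡ 1 (mod 11) is r = 1, so r ≡ 1 (mod 11).

Both directions hold; the statement is true.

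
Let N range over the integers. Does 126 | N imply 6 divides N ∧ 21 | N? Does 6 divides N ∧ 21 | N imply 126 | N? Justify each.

The forward direction holds; the converse fails.

(⟹) If 126 ∣ N, write N = 126q. Since 126 = 21·6, N = 6·(21q), so 6 ∣ N; and since 126 = 6·21, N = 21·(6q), so 21 ∣ N.

(⟸) This fails: take N = 42. Both 6 ∣ 42 and 21 ∣ 42, yet 42 is not a multiple of 126 (since 42 = 0·126 + 42), so 126 ∤ 42.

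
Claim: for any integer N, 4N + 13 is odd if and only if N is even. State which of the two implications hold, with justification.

Only the converse holds.

(⇒) This fails: take N = 5. Then 4N + 13 = 33, which is odd, yet N = 5 is odd, not even.

(⇐) Suppose N is even. Since 4 is even, 4N is even for every N, so 4N + 13 has the same parity as 13, which is odd. Hence 4N + 13 is odd.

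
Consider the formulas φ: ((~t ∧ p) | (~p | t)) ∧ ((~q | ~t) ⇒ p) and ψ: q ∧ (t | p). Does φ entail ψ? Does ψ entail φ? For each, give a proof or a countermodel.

Forward direction. This fails. Under t = F, q = F, p = T, the left side is true but the right side is false.

Converse. Assume the antecedent. If t is true, the antecedent forces (t = T, q = T, p = F) or (t = T, q = T, p = T), and the consequent holds there. If t is false, the antecedent forces (t = F, q = T, p = T), and the consequent holds there. Either way the consequent holds.

The forward direction fails; the converse holds.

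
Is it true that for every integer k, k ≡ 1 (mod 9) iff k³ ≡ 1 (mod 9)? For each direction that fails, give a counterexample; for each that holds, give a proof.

Only the forward implication holds.

(⇒) Suppose k ≡ 1 (mod 9). Write k = 9j + 1. Then (9j + 1)³ = 729j³ + 243j² + 27j + 1 = 9(81j³ + 27j² + 3j) + 1, so k³ ≡ 1 (mod 9).

(⇐) This fails: take k = 4. Then 4³ = 64 ≡ 1 (mod 9), yet 4 ≡ 4 (mod 9), not 1.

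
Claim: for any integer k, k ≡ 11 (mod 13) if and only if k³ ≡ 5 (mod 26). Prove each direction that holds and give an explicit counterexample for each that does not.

[⇒] This fails: take k = 24. Then 24 ≡ 11 (mod 13), but 24³ = 13824 ≡ 18 (mod 26), not 5.

[⇐] This fails: take k = 7. Then 7³ = 343 ≡ 5 (mod 26), yet 7 ≡ 7 (mod 13), not 11.

(⇒) fails and (⇐) fails.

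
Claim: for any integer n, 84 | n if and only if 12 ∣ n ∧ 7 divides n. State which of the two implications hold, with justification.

(⇒) If 84 ∣ n, write n = 84q. Since 84 = 7·12, n = 12·(7q), so 12 ∣ n; and since 84 = 12·7, n = 7·(12q), so 7 ∣ n.

(⇐) Suppose 12 ∣ n and 7 ∣ n. Any common multiple of 12 and 7 is a multiple of their lcm; here gcd(12, 7) = 1, so lcm(12, 7) = 12·7 = 84, so 84 ∣ n.

Both directions hold; the statement is true.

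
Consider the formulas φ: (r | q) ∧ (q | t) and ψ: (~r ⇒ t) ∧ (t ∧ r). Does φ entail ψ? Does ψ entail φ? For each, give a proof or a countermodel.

(→) This fails. Under t = F, r = F, q = T, the left side is true but the right side is false.

(←) Assume the antecedent. If t is true, the antecedent forces (t = T, r = T, q = F) or (t = T, r = T, q = T), and (r | q) ∧ (q | t) holds there. If t is false, the antecedent cannot hold. Either way (r | q) ∧ (q | t) holds.

Not equivalent: only (⇐) holds.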